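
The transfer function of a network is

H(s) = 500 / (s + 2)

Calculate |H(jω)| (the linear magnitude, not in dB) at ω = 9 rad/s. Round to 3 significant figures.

54.2

Substitute s = j9:
Numerator: 500 = 500 + j0
Denominator: (j9) + 2 = 2 + j9
|N| = √(500² + 0²) ≈ 500, ∠N ≈ 0.00°
|D| = √(2² + 9²) ≈ 9.2195, ∠D ≈ 77.47°
|H| = 500 / 9.2195 ≈ 54.233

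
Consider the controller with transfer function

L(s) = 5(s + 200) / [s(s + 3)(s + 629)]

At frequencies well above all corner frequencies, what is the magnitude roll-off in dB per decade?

-40 dB/decade

Each pole contributes −20 dB/decade at high frequency; each zero contributes +20 dB/decade.
Net: 1 zero(s) − 3 pole(s) → -40 dB/decade.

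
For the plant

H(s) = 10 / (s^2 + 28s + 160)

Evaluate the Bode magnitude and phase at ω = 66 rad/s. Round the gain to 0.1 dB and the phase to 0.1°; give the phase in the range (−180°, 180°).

Substitute s = j66:
Numerator: 10 = 10 + j0
Denominator: (j66)^2 + 28(j66) + 160 = -4196 + j1848
|N| = √(10² + 0²) ≈ 10, ∠N ≈ 0.00°
|D| = √(4196² + 1848²) ≈ 4584.9, ∠D ≈ 156.23°
|H| = 10 / 4584.9 ≈ 0.0021811
Gain = 20 log₁₀(0.0021811) ≈ -53.23 dB
∠H = 0.00° − 156.23° = -156.23°

-53.2 dB, -156.2°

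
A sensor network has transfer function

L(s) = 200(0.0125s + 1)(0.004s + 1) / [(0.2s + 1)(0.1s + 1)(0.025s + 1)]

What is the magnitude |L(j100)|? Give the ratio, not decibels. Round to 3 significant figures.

0.636

At ω = 100 rad/s:
zero (1 + j100·0.0125) = 1 + j1.25 → |·| ≈ 1.6008, ∠ ≈ 51.34°
zero (1 + j100·0.004) = 1 + j0.4 → |·| ≈ 1.077, ∠ ≈ 21.80°
pole (1 + j100·0.2) = 1 + j20 → |·| ≈ 20.025, ∠ ≈ 87.14°
pole (1 + j100·0.1) = 1 + j10 → |·| ≈ 10.05, ∠ ≈ 84.29°
pole (1 + j100·0.025) = 1 + j2.5 → |·| ≈ 2.6926, ∠ ≈ 68.20°
|L| = 200 · 1.6008 · 1.077 / (20.025 · 10.05 · 2.6926) ≈ 0.63632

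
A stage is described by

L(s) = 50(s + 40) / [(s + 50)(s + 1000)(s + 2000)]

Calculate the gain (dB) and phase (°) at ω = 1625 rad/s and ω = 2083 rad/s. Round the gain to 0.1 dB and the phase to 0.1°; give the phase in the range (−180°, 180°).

At s = jω = j1625:
zero (s+40): 40 + j1625 → |·| = √(40²+1625²) = √2642225 ≈ 1625.5, ∠ = arctan(1625/40) ≈ 88.59°
pole (s+50): 50 + j1625 → |·| = √(50²+1625²) = √2643125 ≈ 1625.8, ∠ = arctan(1625/50) ≈ 88.24°
pole (s+1000): 1000 + j1625 → |·| = √(1000²+1625²) = √3640625 ≈ 1908, ∠ = arctan(1625/1000) ≈ 58.39°
pole (s+2000): 2000 + j1625 → |·| = √(2000²+1625²) = √6640625 ≈ 2576.9, ∠ = arctan(1625/2000) ≈ 39.09°
|L| = 50 · 1625.5 / 7.9936e+09 ≈ 1.0168e-05
Gain = 20 log₁₀(1.0168e-05) ≈ -99.86 dB
∠L = 88.59° − 185.72° = -97.13°

At s = jω = j2083:
zero (s+40): 40 + j2083 → |·| = √(40²+2083²) = √4340489 ≈ 2083.4, ∠ = arctan(2083/40) ≈ 88.90°
pole (s+50): 50 + j2083 → |·| = √(50²+2083²) = √4341389 ≈ 2083.6, ∠ = arctan(2083/50) ≈ 88.62°
pole (s+1000): 1000 + j2083 → |·| = √(1000²+2083²) = √5338889 ≈ 2310.6, ∠ = arctan(2083/1000) ≈ 64.36°
pole (s+2000): 2000 + j2083 → |·| = √(2000²+2083²) = √8338889 ≈ 2887.7, ∠ = arctan(2083/2000) ≈ 46.16°
|L| = 50 · 2083.4 / 1.3902e+10 ≈ 7.4932e-06
Gain = 20 log₁₀(7.4932e-06) ≈ -102.51 dB
∠L = 88.90° − 199.14° = -110.24°

ω = 1625: -99.9 dB, -97.1°; ω = 2083: -102.5 dB, -110.2°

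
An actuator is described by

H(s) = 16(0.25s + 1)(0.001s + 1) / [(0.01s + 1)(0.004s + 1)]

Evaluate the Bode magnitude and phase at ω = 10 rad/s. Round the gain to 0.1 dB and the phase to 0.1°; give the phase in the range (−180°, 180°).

32.6 dB, 60.8°

At ω = 10 rad/s:
zero (1 + j10·0.25) = 1 + j2.5 → |·| ≈ 2.6926, ∠ ≈ 68.20°
zero (1 + j10·0.001) = 1 + j0.01 → |·| ≈ 1, ∠ ≈ 0.57°
pole (1 + j10·0.01) = 1 + j0.1 → |·| ≈ 1.005, ∠ ≈ 5.71°
pole (1 + j10·0.004) = 1 + j0.04 → |·| ≈ 1.0008, ∠ ≈ 2.29°
|H| = 16 · 2.6926 · 1 / (1.005 · 1.0008) ≈ 42.833
Gain = 20 log₁₀(42.833) ≈ 32.64 dB
∠H = (68.20° + 0.57°) − (5.71° + 2.29°) = 60.77°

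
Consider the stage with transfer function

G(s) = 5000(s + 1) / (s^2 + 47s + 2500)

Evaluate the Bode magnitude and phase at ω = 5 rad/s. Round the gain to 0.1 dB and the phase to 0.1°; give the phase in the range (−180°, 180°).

At s = jω = j5:
zero (s+1): 1 + j5 → |·| = √(1²+5²) = √26 ≈ 5.099, ∠ = arctan(5/1) ≈ 78.69°
quadratic: (j5)² + 47·j5 + 2500 = 2475 + j235 → |·| ≈ 2486.1, ∠ ≈ 5.42°
|G| = 5000 · 5.099 / 2486.1 ≈ 10.255
Gain = 20 log₁₀(10.255) ≈ 20.22 dB
∠G = 78.69° − 5.42° = 73.27°

20.2 dB, 73.3°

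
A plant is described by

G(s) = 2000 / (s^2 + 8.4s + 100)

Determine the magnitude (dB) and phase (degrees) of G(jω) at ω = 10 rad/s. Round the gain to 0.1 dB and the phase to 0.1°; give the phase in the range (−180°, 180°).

27.5 dB, -90.0°

At s = jω = j10:
quadratic: (j10)² + 8.4·j10 + 100 = 0 + j84 → |·| ≈ 84, ∠ ≈ 90.00°
|G| = 2000 / 84 ≈ 23.81
Gain = 20 log₁₀(23.81) ≈ 27.54 dB
∠G = 0.00° − 90.00° = -90.00°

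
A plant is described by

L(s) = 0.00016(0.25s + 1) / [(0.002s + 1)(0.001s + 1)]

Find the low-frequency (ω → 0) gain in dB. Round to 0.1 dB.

L(0) = 0.00016 · 1 / 1 = 0.00016
20 log₁₀(0.00016) ≈ -75.92 dB

-75.9 dB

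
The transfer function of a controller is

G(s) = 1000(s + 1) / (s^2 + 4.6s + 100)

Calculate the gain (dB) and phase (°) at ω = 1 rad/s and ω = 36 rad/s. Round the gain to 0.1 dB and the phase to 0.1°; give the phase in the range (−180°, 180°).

At s = jω = j1:
zero (s+1): 1 + j1 → |·| = √(1²+1²) = √2 ≈ 1.4142, ∠ = arctan(1/1) ≈ 45.00°
quadratic: (j1)² + 4.6·j1 + 100 = 99 + j4.6 → |·| ≈ 99.107, ∠ ≈ 2.66°
|G| = 1000 · 1.4142 / 99.107 ≈ 14.269
Gain = 20 log₁₀(14.269) ≈ 23.09 dB
∠G = 45.00° − 2.66° = 42.34°

At s = jω = j36:
zero (s+1): 1 + j36 → |·| = √(1²+36²) = √1297 ≈ 36.014, ∠ = arctan(36/1) ≈ 88.41°
quadratic: (j36)² + 4.6·j36 + 100 = -1196 + j165.6 → |·| ≈ 1207.4, ∠ ≈ 172.12°
|G| = 1000 · 36.014 / 1207.4 ≈ 29.828
Gain = 20 log₁₀(29.828) ≈ 29.49 dB
∠G = 88.41° − 172.12° = -83.71°

ω = 1: 23.1 dB, 42.3°; ω = 36: 29.5 dB, -83.7°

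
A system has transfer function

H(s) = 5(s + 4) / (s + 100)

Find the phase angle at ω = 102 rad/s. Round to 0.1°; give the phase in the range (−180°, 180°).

42.2°

At s = jω = j102:
zero (s+4): 4 + j102 → |·| = √(4²+102²) = √10420 ≈ 102.08, ∠ = arctan(102/4) ≈ 87.75°
pole (s+100): 100 + j102 → |·| = √(100²+102²) = √20404 ≈ 142.84, ∠ = arctan(102/100) ≈ 45.57°
∠H = 87.75° − 45.57° = 42.18°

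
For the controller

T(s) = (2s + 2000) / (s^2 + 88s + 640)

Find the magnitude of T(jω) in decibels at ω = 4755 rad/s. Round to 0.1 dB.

-67.3 dB

Substitute s = j4755:
Numerator: 2(j4755) + 2000 = 2000 + j9510
Denominator: (j4755)^2 + 88(j4755) + 640 = -22609385 + j418440
|N| = √(2000² + 9510²) ≈ 9718, ∠N ≈ 78.12°
|D| = √(22609385² + 418440²) ≈ 2.2613e+07, ∠D ≈ 178.94°
|T| = 9718 / 2.2613e+07 ≈ 0.00042975
Gain = 20 log₁₀(0.00042975) ≈ -67.34 dB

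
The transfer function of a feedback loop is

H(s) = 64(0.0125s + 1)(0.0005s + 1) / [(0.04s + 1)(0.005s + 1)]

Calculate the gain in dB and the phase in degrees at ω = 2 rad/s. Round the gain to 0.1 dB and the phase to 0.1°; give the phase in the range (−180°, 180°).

36.1 dB, -3.7°

At ω = 2 rad/s:
zero (1 + j2·0.0125) = 1 + j0.025 → |·| ≈ 1.0003, ∠ ≈ 1.43°
zero (1 + j2·0.0005) = 1 + j0.001 → |·| ≈ 1, ∠ ≈ 0.06°
pole (1 + j2·0.04) = 1 + j0.08 → |·| ≈ 1.0032, ∠ ≈ 4.57°
pole (1 + j2·0.005) = 1 + j0.01 → |·| ≈ 1, ∠ ≈ 0.57°
|H| = 64 · 1.0003 · 1 / (1.0032 · 1) ≈ 63.815
Gain = 20 log₁₀(63.815) ≈ 36.10 dB
∠H = (1.43° + 0.06°) − (4.57° + 0.57°) = -3.65°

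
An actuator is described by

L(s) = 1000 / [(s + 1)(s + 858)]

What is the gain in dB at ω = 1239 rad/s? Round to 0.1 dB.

-65.4 dB

At s = jω = j1239:
pole (s+1): 1 + j1239 → |·| = √(1²+1239²) = √1535122 ≈ 1239, ∠ = arctan(1239/1) ≈ 89.95°
pole (s+858): 858 + j1239 → |·| = √(858²+1239²) = √2271285 ≈ 1507.1, ∠ = arctan(1239/858) ≈ 55.30°
|L| = 1000 / 1.8673e+06 ≈ 0.00053553
Gain = 20 log₁₀(0.00053553) ≈ -65.42 dB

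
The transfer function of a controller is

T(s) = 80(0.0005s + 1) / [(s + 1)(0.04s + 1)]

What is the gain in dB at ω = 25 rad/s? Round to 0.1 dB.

At ω = 25 rad/s:
zero (1 + j25·0.0005) = 1 + j0.0125 → |·| ≈ 1.0001, ∠ ≈ 0.72°
pole (1 + j25·1) = 1 + j25 → |·| ≈ 25.02, ∠ ≈ 87.71°
pole (1 + j25·0.04) = 1 + j1 → |·| ≈ 1.4142, ∠ ≈ 45.00°
|T| = 80 · 1.0001 / (25.02 · 1.4142) ≈ 2.2612
Gain = 20 log₁₀(2.2612) ≈ 7.09 dB

7.1 dB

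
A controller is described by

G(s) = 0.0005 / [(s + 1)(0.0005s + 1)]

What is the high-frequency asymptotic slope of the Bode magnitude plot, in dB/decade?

Each pole contributes −20 dB/decade at high frequency; each zero contributes +20 dB/decade.
Net: 0 zero(s) − 2 pole(s) → -40 dB/decade.

-40 dB/decade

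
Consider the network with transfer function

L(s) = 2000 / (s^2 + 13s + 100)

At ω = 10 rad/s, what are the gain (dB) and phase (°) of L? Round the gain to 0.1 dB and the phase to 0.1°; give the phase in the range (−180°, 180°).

At s = jω = j10:
quadratic: (j10)² + 13·j10 + 100 = 0 + j130 → |·| ≈ 130, ∠ ≈ 90.00°
|L| = 2000 / 130 ≈ 15.385
Gain = 20 log₁₀(15.385) ≈ 23.74 dB
∠L = 0.00° − 90.00° = -90.00°

23.7 dB, -90.0°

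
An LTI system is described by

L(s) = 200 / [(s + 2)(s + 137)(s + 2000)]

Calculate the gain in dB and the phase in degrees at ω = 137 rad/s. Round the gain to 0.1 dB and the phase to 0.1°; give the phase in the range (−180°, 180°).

-108.5 dB, -138.1°

At s = jω = j137:
pole (s+2): 2 + j137 → |·| = √(2²+137²) = √18773 ≈ 137.01, ∠ = arctan(137/2) ≈ 89.16°
pole (s+137): 137 + j137 → |·| = √(137²+137²) = √37538 ≈ 193.75, ∠ = arctan(137/137) ≈ 45.00°
pole (s+2000): 2000 + j137 → |·| = √(2000²+137²) = √4018769 ≈ 2004.7, ∠ = arctan(137/2000) ≈ 3.92°
|L| = 200 / 5.3216e+07 ≈ 3.7583e-06
Gain = 20 log₁₀(3.7583e-06) ≈ -108.50 dB
∠L = 0.00° − 138.08° = -138.08°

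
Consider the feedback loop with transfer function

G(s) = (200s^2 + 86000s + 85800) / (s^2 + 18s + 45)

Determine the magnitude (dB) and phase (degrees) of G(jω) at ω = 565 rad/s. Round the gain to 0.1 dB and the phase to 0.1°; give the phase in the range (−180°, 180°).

48.0 dB, -35.5°

Substitute s = j565:
Numerator: 200(j565)^2 + 86000(j565) + 85800 = -63759200 + j48590000
Denominator: (j565)^2 + 18(j565) + 45 = -319180 + j10170
|N| = √(63759200² + 48590000²) ≈ 8.0164e+07, ∠N ≈ 142.69°
|D| = √(319180² + 10170²) ≈ 3.1934e+05, ∠D ≈ 178.18°
|G| = 8.0164e+07 / 3.1934e+05 ≈ 251.03
Gain = 20 log₁₀(251.03) ≈ 47.99 dB
∠G = 142.69° − 178.18° = -35.49°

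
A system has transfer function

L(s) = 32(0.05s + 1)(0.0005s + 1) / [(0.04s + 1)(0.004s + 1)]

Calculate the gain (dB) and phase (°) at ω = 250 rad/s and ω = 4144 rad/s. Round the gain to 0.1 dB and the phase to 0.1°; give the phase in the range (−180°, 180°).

ω = 250: 29.1 dB, -36.7°; ω = 4144: 14.9 dB, -22.2°

At ω = 250 rad/s:
zero (1 + j250·0.05) = 1 + j12.5 → |·| ≈ 12.54, ∠ ≈ 85.43°
zero (1 + j250·0.0005) = 1 + j0.125 → |·| ≈ 1.0078, ∠ ≈ 7.13°
pole (1 + j250·0.04) = 1 + j10 → |·| ≈ 10.05, ∠ ≈ 84.29°
pole (1 + j250·0.004) = 1 + j1 → |·| ≈ 1.4142, ∠ ≈ 45.00°
|L| = 32 · 12.54 · 1.0078 / (10.05 · 1.4142) ≈ 28.454
Gain = 20 log₁₀(28.454) ≈ 29.08 dB
∠L = (85.43° + 7.13°) − (84.29° + 45.00°) = -36.73°

At ω = 4144 rad/s:
zero (1 + j4144·0.05) = 1 + j207.2 → |·| ≈ 207.2, ∠ ≈ 89.72°
zero (1 + j4144·0.0005) = 1 + j2.072 → |·| ≈ 2.3007, ∠ ≈ 64.24°
pole (1 + j4144·0.04) = 1 + j165.76 → |·| ≈ 165.76, ∠ ≈ 89.65°
pole (1 + j4144·0.004) = 1 + j16.576 → |·| ≈ 16.606, ∠ ≈ 86.55°
|L| = 32 · 207.2 · 2.3007 / (165.76 · 16.606) ≈ 5.5419
Gain = 20 log₁₀(5.5419) ≈ 14.87 dB
∠L = (89.72° + 64.24°) − (89.65° + 86.55°) = -22.24°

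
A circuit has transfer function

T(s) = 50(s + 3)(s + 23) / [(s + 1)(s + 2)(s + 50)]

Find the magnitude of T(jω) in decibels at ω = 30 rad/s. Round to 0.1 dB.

At s = jω = j30:
zero (s+3): 3 + j30 → |·| = √(3²+30²) = √909 ≈ 30.15, ∠ = arctan(30/3) ≈ 84.29°
zero (s+23): 23 + j30 → |·| = √(23²+30²) = √1429 ≈ 37.802, ∠ = arctan(30/23) ≈ 52.52°
pole (s+1): 1 + j30 → |·| = √(1²+30²) = √901 ≈ 30.017, ∠ = arctan(30/1) ≈ 88.09°
pole (s+2): 2 + j30 → |·| = √(2²+30²) = √904 ≈ 30.067, ∠ = arctan(30/2) ≈ 86.19°
pole (s+50): 50 + j30 → |·| = √(50²+30²) = √3400 ≈ 58.31, ∠ = arctan(30/50) ≈ 30.96°
|T| = 50 · 1139.7 / 52626 ≈ 1.0828
Gain = 20 log₁₀(1.0828) ≈ 0.69 dB

0.7 dB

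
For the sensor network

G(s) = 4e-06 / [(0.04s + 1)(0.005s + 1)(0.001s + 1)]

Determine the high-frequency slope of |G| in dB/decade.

-60 dB/decade

Each pole contributes −20 dB/decade at high frequency; each zero contributes +20 dB/decade.
Net: 0 zero(s) − 3 pole(s) → -60 dB/decade.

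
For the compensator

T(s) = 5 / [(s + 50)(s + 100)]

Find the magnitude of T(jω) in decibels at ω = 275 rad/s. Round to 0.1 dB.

At s = jω = j275:
pole (s+50): 50 + j275 → |·| = √(50²+275²) = √78125 ≈ 279.51, ∠ = arctan(275/50) ≈ 79.70°
pole (s+100): 100 + j275 → |·| = √(100²+275²) = √85625 ≈ 292.62, ∠ = arctan(275/100) ≈ 70.02°
|T| = 5 / 81790 ≈ 6.1132e-05
Gain = 20 log₁₀(6.1132e-05) ≈ -84.27 dB

-84.3 dB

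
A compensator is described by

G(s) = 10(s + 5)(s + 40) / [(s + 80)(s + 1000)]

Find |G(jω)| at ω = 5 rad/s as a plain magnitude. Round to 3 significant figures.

0.0356

At s = jω = j5:
zero (s+5): 5 + j5 → |·| = √(5²+5²) = √50 ≈ 7.0711, ∠ = arctan(5/5) ≈ 45.00°
zero (s+40): 40 + j5 → |·| = √(40²+5²) = √1625 ≈ 40.311, ∠ = arctan(5/40) ≈ 7.13°
pole (s+80): 80 + j5 → |·| = √(80²+5²) = √6425 ≈ 80.156, ∠ = arctan(5/80) ≈ 3.58°
pole (s+1000): 1000 + j5 → |·| = √(1000²+5²) = √1000025 ≈ 1000, ∠ = arctan(5/1000) ≈ 0.29°
|G| = 10 · 285.04 / 80156 ≈ 0.035561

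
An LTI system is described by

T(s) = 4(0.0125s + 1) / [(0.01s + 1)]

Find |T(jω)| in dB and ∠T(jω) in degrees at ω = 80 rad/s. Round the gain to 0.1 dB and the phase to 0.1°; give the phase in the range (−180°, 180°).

At ω = 80 rad/s:
zero (1 + j80·0.0125) = 1 + j1 → |·| ≈ 1.4142, ∠ ≈ 45.00°
pole (1 + j80·0.01) = 1 + j0.8 → |·| ≈ 1.2806, ∠ ≈ 38.66°
|T| = 4 · 1.4142 / (1.2806) ≈ 4.4173
Gain = 20 log₁₀(4.4173) ≈ 12.90 dB
∠T = (45.00°) − (38.66°) = 6.34°

12.9 dB, 6.3°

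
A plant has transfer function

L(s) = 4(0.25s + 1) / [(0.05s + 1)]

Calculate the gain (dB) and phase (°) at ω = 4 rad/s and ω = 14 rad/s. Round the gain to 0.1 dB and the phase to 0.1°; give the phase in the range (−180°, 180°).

ω = 4: 14.9 dB, 33.7°; ω = 14: 21.5 dB, 39.1°

At ω = 4 rad/s:
zero (1 + j4·0.25) = 1 + j1 → |·| ≈ 1.4142, ∠ ≈ 45.00°
pole (1 + j4·0.05) = 1 + j0.2 → |·| ≈ 1.0198, ∠ ≈ 11.31°
|L| = 4 · 1.4142 / (1.0198) ≈ 5.547
Gain = 20 log₁₀(5.547) ≈ 14.88 dB
∠L = (45.00°) − (11.31°) = 33.69°

At ω = 14 rad/s:
zero (1 + j14·0.25) = 1 + j3.5 → |·| ≈ 3.6401, ∠ ≈ 74.05°
pole (1 + j14·0.05) = 1 + j0.7 → |·| ≈ 1.2207, ∠ ≈ 34.99°
|L| = 4 · 3.6401 / (1.2207) ≈ 11.928
Gain = 20 log₁₀(11.928) ≈ 21.53 dB
∠L = (74.05°) − (34.99°) = 39.06°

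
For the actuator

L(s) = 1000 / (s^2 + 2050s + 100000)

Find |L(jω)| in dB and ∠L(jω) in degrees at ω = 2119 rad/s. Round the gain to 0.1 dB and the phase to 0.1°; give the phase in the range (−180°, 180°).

-75.8 dB, -135.3°

Substitute s = j2119:
Numerator: 1000 = 1000 + j0
Denominator: (j2119)^2 + 2050(j2119) + 100000 = -4390161 + j4343950
|N| = √(1000² + 0²) ≈ 1000, ∠N ≈ 0.00°
|D| = √(4390161² + 4343950²) ≈ 6.176e+06, ∠D ≈ 135.30°
|L| = 1000 / 6.176e+06 ≈ 0.00016192
Gain = 20 log₁₀(0.00016192) ≈ -75.81 dB
∠L = 0.00° − 135.30° = -135.30°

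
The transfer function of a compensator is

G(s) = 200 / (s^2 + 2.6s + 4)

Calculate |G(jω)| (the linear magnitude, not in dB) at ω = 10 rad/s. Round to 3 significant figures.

2.01

At s = jω = j10:
quadratic: (j10)² + 2.6·j10 + 4 = -96 + j26 → |·| ≈ 99.459, ∠ ≈ 164.85°
|G| = 200 / 99.459 ≈ 2.0109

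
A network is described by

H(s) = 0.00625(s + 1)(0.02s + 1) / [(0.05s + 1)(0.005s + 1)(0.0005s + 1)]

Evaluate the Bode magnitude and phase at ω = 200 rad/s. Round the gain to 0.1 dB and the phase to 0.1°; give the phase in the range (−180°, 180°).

-8.9 dB, 30.7°

At ω = 200 rad/s:
zero (1 + j200·1) = 1 + j200 → |·| ≈ 200, ∠ ≈ 89.71°
zero (1 + j200·0.02) = 1 + j4 → |·| ≈ 4.1231, ∠ ≈ 75.96°
pole (1 + j200·0.05) = 1 + j10 → |·| ≈ 10.05, ∠ ≈ 84.29°
pole (1 + j200·0.005) = 1 + j1 → |·| ≈ 1.4142, ∠ ≈ 45.00°
pole (1 + j200·0.0005) = 1 + j0.1 → |·| ≈ 1.005, ∠ ≈ 5.71°
|H| = 0.00625 · 200 · 4.1231 / (10.05 · 1.4142 · 1.005) ≈ 0.36082
Gain = 20 log₁₀(0.36082) ≈ -8.85 dB
∠H = (89.71° + 75.96°) − (84.29° + 45.00° + 5.71°) = 30.67°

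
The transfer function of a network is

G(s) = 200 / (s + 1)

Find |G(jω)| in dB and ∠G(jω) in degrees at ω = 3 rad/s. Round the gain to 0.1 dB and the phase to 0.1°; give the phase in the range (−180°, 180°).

Substitute s = j3:
Numerator: 200 = 200 + j0
Denominator: (j3) + 1 = 1 + j3
|N| = √(200² + 0²) ≈ 200, ∠N ≈ 0.00°
|D| = √(1² + 3²) ≈ 3.1623, ∠D ≈ 71.57°
|G| = 200 / 3.1623 ≈ 63.245
Gain = 20 log₁₀(63.245) ≈ 36.02 dB
∠G = 0.00° − 71.57° = -71.57°

36.0 dB, -71.6°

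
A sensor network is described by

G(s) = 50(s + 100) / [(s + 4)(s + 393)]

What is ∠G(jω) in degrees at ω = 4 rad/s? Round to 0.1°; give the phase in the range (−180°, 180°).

At s = jω = j4:
zero (s+100): 100 + j4 → |·| = √(100²+4²) = √10016 ≈ 100.08, ∠ = arctan(4/100) ≈ 2.29°
pole (s+4): 4 + j4 → |·| = √(4²+4²) = √32 ≈ 5.6569, ∠ = arctan(4/4) ≈ 45.00°
pole (s+393): 393 + j4 → |·| = √(393²+4²) = √154465 ≈ 393.02, ∠ = arctan(4/393) ≈ 0.58°
∠G = 2.29° − 45.58° = -43.29°

-43.3°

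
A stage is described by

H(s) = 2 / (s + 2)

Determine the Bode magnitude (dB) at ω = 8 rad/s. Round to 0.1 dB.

-12.3 dB

Substitute s = j8:
Numerator: 2 = 2 + j0
Denominator: (j8) + 2 = 2 + j8
|N| = √(2² + 0²) ≈ 2, ∠N ≈ 0.00°
|D| = √(2² + 8²) ≈ 8.2462, ∠D ≈ 75.96°
|H| = 2 / 8.2462 ≈ 0.24254
Gain = 20 log₁₀(0.24254) ≈ -12.30 dB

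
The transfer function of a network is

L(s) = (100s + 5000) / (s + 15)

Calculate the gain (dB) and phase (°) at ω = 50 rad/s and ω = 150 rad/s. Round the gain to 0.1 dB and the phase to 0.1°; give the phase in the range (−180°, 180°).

Substitute s = j50:
Numerator: 100(j50) + 5000 = 5000 + j5000
Denominator: (j50) + 15 = 15 + j50
|N| = √(5000² + 5000²) ≈ 7071.1, ∠N ≈ 45.00°
|D| = √(15² + 50²) ≈ 52.202, ∠D ≈ 73.30°
|L| = 7071.1 / 52.202 ≈ 135.46
Gain = 20 log₁₀(135.46) ≈ 42.64 dB
∠L = 45.00° − 73.30° = -28.30°

Substitute s = j150:
Numerator: 100(j150) + 5000 = 5000 + j15000
Denominator: (j150) + 15 = 15 + j150
|N| = √(5000² + 15000²) ≈ 15811, ∠N ≈ 71.57°
|D| = √(15² + 150²) ≈ 150.75, ∠D ≈ 84.29°
|L| = 15811 / 150.75 ≈ 104.88
Gain = 20 log₁₀(104.88) ≈ 40.41 dB
∠L = 71.57° − 84.29° = -12.72°

ω = 50: 42.6 dB, -28.3°; ω = 150: 40.4 dB, -12.7°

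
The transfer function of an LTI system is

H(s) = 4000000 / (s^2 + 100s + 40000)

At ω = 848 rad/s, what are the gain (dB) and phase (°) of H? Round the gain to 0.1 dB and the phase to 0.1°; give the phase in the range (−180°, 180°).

At s = jω = j848:
quadratic: (j848)² + 100·j848 + 40000 = -679104 + j84800 → |·| ≈ 6.8438e+05, ∠ ≈ 172.88°
|H| = 4000000 / 6.8438e+05 ≈ 5.8447
Gain = 20 log₁₀(5.8447) ≈ 15.34 dB
∠H = 0.00° − 172.88° = -172.88°

15.3 dB, -172.9°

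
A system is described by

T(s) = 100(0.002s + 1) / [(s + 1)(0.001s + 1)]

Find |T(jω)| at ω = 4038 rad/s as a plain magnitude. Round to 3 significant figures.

At ω = 4038 rad/s:
zero (1 + j4038·0.002) = 1 + j8.076 → |·| ≈ 8.1377, ∠ ≈ 82.94°
pole (1 + j4038·1) = 1 + j4038 → |·| ≈ 4038, ∠ ≈ 89.99°
pole (1 + j4038·0.001) = 1 + j4.038 → |·| ≈ 4.16, ∠ ≈ 76.09°
|T| = 100 · 8.1377 / (4038 · 4.16) ≈ 0.048444

0.0484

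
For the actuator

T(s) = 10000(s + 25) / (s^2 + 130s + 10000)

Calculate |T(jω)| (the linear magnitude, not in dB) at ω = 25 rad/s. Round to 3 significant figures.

At s = jω = j25:
zero (s+25): 25 + j25 → |·| = √(25²+25²) = √1250 ≈ 35.355, ∠ = arctan(25/25) ≈ 45.00°
quadratic: (j25)² + 130·j25 + 10000 = 9375 + j3250 → |·| ≈ 9922.4, ∠ ≈ 19.12°
|T| = 10000 · 35.355 / 9922.4 ≈ 35.632

35.6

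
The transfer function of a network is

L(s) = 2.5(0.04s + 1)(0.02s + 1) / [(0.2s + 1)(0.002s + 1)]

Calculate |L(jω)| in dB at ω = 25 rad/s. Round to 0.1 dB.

-2.2 dB

At ω = 25 rad/s:
zero (1 + j25·0.04) = 1 + j1 → |·| ≈ 1.4142, ∠ ≈ 45.00°
zero (1 + j25·0.02) = 1 + j0.5 → |·| ≈ 1.118, ∠ ≈ 26.57°
pole (1 + j25·0.2) = 1 + j5 → |·| ≈ 5.099, ∠ ≈ 78.69°
pole (1 + j25·0.002) = 1 + j0.05 → |·| ≈ 1.0012, ∠ ≈ 2.86°
|L| = 2.5 · 1.4142 · 1.118 / (5.099 · 1.0012) ≈ 0.77426
Gain = 20 log₁₀(0.77426) ≈ -2.22 dB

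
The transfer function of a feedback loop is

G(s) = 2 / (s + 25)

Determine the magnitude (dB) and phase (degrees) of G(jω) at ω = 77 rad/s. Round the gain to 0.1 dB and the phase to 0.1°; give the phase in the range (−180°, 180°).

-32.1 dB, -72.0°

Substitute s = j77:
Numerator: 2 = 2 + j0
Denominator: (j77) + 25 = 25 + j77
|N| = √(2² + 0²) ≈ 2, ∠N ≈ 0.00°
|D| = √(25² + 77²) ≈ 80.957, ∠D ≈ 72.01°
|G| = 2 / 80.957 ≈ 0.024704
Gain = 20 log₁₀(0.024704) ≈ -32.14 dB
∠G = 0.00° − 72.01° = -72.01°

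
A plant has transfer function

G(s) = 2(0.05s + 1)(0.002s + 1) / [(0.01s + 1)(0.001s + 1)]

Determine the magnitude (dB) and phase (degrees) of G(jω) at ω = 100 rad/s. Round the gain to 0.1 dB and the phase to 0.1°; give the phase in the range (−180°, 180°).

17.3 dB, 39.3°

At ω = 100 rad/s:
zero (1 + j100·0.05) = 1 + j5 → |·| ≈ 5.099, ∠ ≈ 78.69°
zero (1 + j100·0.002) = 1 + j0.2 → |·| ≈ 1.0198, ∠ ≈ 11.31°
pole (1 + j100·0.01) = 1 + j1 → |·| ≈ 1.4142, ∠ ≈ 45.00°
pole (1 + j100·0.001) = 1 + j0.1 → |·| ≈ 1.005, ∠ ≈ 5.71°
|G| = 2 · 5.099 · 1.0198 / (1.4142 · 1.005) ≈ 7.3173
Gain = 20 log₁₀(7.3173) ≈ 17.29 dB
∠G = (78.69° + 11.31°) − (45.00° + 5.71°) = 39.29°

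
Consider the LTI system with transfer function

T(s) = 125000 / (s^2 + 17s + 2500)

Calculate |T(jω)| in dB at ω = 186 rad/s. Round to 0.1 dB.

At s = jω = j186:
quadratic: (j186)² + 17·j186 + 2500 = -32096 + j3162 → |·| ≈ 32251, ∠ ≈ 174.37°
|T| = 125000 / 32251 ≈ 3.8758
Gain = 20 log₁₀(3.8758) ≈ 11.77 dB

11.8 dB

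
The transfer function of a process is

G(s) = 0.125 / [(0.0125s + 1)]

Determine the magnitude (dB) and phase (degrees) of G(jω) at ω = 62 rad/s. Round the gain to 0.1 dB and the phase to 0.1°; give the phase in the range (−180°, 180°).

-20.1 dB, -37.8°

At ω = 62 rad/s:
pole (1 + j62·0.0125) = 1 + j0.775 → |·| ≈ 1.2652, ∠ ≈ 37.78°
|G| = 0.125 · 1 / (1.2652) ≈ 0.098799
Gain = 20 log₁₀(0.098799) ≈ -20.10 dB
∠G = (0°) − (37.78°) = -37.78°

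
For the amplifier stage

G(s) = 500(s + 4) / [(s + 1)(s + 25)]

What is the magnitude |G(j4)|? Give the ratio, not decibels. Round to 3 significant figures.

27.1

At s = jω = j4:
zero (s+4): 4 + j4 → |·| = √(4²+4²) = √32 ≈ 5.6569, ∠ = arctan(4/4) ≈ 45.00°
pole (s+1): 1 + j4 → |·| = √(1²+4²) = √17 ≈ 4.1231, ∠ = arctan(4/1) ≈ 75.96°
pole (s+25): 25 + j4 → |·| = √(25²+4²) = √641 ≈ 25.318, ∠ = arctan(4/25) ≈ 9.09°
|G| = 500 · 5.6569 / 104.39 ≈ 27.095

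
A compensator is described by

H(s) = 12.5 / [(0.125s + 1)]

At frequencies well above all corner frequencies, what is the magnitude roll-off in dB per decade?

-20 dB/decade

Each pole contributes −20 dB/decade at high frequency; each zero contributes +20 dB/decade.
Net: 0 zero(s) − 1 pole(s) → -20 dB/decade.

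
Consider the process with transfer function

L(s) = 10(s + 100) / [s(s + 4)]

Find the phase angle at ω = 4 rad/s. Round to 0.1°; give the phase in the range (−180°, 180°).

At s = jω = j4:
zero (s+100): 100 + j4 → |·| = √(100²+4²) = √10016 ≈ 100.08, ∠ = arctan(4/100) ≈ 2.29°
pole (s+4): 4 + j4 → |·| = √(4²+4²) = √32 ≈ 5.6569, ∠ = arctan(4/4) ≈ 45.00°
pole at origin: |s| = 4, ∠ = 90.00° (in denominator)
∠L = 2.29° − 135.00° = -132.71°

-132.7°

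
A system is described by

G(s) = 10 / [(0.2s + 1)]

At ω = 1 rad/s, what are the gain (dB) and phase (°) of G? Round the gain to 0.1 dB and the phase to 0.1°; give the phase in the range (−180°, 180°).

19.8 dB, -11.3°

At ω = 1 rad/s:
pole (1 + j1·0.2) = 1 + j0.2 → |·| ≈ 1.0198, ∠ ≈ 11.31°
|G| = 10 · 1 / (1.0198) ≈ 9.8058
Gain = 20 log₁₀(9.8058) ≈ 19.83 dB
∠G = (0°) − (11.31°) = -11.31°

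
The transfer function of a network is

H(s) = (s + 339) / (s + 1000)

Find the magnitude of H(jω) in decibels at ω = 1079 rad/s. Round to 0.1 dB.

-2.3 dB

Substitute s = j1079:
Numerator: (j1079) + 339 = 339 + j1079
Denominator: (j1079) + 1000 = 1000 + j1079
|N| = √(339² + 1079²) ≈ 1131, ∠N ≈ 72.56°
|D| = √(1000² + 1079²) ≈ 1471.1, ∠D ≈ 47.18°
|H| = 1131 / 1471.1 ≈ 0.76881
Gain = 20 log₁₀(0.76881) ≈ -2.28 dB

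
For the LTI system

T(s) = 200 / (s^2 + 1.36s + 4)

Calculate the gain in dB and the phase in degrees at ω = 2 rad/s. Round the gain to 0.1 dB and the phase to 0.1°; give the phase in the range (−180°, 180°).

37.3 dB, -90.0°

At s = jω = j2:
quadratic: (j2)² + 1.36·j2 + 4 = 0 + j2.72 → |·| ≈ 2.72, ∠ ≈ 90.00°
|T| = 200 / 2.72 ≈ 73.529
Gain = 20 log₁₀(73.529) ≈ 37.33 dB
∠T = 0.00° − 90.00° = -90.00°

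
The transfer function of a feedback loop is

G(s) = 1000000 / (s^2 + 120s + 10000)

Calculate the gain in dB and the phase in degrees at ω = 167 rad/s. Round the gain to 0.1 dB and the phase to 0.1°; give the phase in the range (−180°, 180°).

31.4 dB, -131.8°

At s = jω = j167:
quadratic: (j167)² + 120·j167 + 10000 = -17889 + j20040 → |·| ≈ 26863, ∠ ≈ 131.75°
|G| = 1000000 / 26863 ≈ 37.226
Gain = 20 log₁₀(37.226) ≈ 31.42 dB
∠G = 0.00° − 131.75° = -131.75°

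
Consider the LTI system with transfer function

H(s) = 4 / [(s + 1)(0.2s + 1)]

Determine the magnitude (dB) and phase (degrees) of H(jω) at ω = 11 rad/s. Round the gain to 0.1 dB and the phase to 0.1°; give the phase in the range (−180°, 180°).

-16.5 dB, -150.4°

At ω = 11 rad/s:
pole (1 + j11·1) = 1 + j11 → |·| ≈ 11.045, ∠ ≈ 84.81°
pole (1 + j11·0.2) = 1 + j2.2 → |·| ≈ 2.4166, ∠ ≈ 65.56°
|H| = 4 · 1 / (11.045 · 2.4166) ≈ 0.14986
Gain = 20 log₁₀(0.14986) ≈ -16.49 dB
∠H = (0°) − (84.81° + 65.56°) = -150.37°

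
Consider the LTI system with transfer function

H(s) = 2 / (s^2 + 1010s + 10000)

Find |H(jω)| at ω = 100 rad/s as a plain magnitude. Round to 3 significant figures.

Substitute s = j100:
Numerator: 2 = 2 + j0
Denominator: (j100)^2 + 1010(j100) + 10000 = 0 + j101000
|N| = √(2² + 0²) ≈ 2, ∠N ≈ 0.00°
|D| = √(0² + 101000²) ≈ 1.01e+05, ∠D ≈ 90.00°
|H| = 2 / 1.01e+05 ≈ 1.9802e-05

1.98e-05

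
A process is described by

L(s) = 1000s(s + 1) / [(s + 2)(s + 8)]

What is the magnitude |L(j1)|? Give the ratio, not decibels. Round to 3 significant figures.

At s = jω = j1:
zero (s+1): 1 + j1 → |·| = √(1²+1²) = √2 ≈ 1.4142, ∠ = arctan(1/1) ≈ 45.00°
zero at origin: s = j1 → |·| = 1, ∠ = 90.00°
pole (s+2): 2 + j1 → |·| = √(2²+1²) = √5 ≈ 2.2361, ∠ = arctan(1/2) ≈ 26.57°
pole (s+8): 8 + j1 → |·| = √(8²+1²) = √65 ≈ 8.0623, ∠ = arctan(1/8) ≈ 7.13°
|L| = 1000 · 1.4142 / 18.028 ≈ 78.445

78.4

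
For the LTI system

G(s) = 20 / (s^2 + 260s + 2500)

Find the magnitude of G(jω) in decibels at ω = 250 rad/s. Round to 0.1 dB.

-72.9 dB

Substitute s = j250:
Numerator: 20 = 20 + j0
Denominator: (j250)^2 + 260(j250) + 2500 = -60000 + j65000
|N| = √(20² + 0²) ≈ 20, ∠N ≈ 0.00°
|D| = √(60000² + 65000²) ≈ 88459, ∠D ≈ 132.71°
|G| = 20 / 88459 ≈ 0.00022609
Gain = 20 log₁₀(0.00022609) ≈ -72.91 dB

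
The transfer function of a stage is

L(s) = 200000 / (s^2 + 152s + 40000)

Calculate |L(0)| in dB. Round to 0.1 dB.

L(0) = 200000 / 40000 = 5
20 log₁₀(5) ≈ 13.98 dB

14.0 dB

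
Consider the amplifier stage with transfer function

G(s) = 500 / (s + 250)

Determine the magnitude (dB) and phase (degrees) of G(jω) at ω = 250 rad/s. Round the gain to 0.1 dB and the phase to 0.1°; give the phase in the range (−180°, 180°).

Substitute s = j250:
Numerator: 500 = 500 + j0
Denominator: (j250) + 250 = 250 + j250
|N| = √(500² + 0²) ≈ 500, ∠N ≈ 0.00°
|D| = √(250² + 250²) ≈ 353.55, ∠D ≈ 45.00°
|G| = 500 / 353.55 ≈ 1.4142
Gain = 20 log₁₀(1.4142) ≈ 3.01 dB
∠G = 0.00° − 45.00° = -45.00°

3.0 dB, -45.0°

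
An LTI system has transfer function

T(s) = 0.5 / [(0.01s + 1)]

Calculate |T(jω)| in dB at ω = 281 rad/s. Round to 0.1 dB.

At ω = 281 rad/s:
pole (1 + j281·0.01) = 1 + j2.81 → |·| ≈ 2.9826, ∠ ≈ 70.41°
|T| = 0.5 · 1 / (2.9826) ≈ 0.16764
Gain = 20 log₁₀(0.16764) ≈ -15.51 dB

-15.5 dB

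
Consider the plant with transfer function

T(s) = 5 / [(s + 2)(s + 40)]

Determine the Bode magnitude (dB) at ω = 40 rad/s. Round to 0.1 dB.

-53.1 dB

At s = jω = j40:
pole (s+2): 2 + j40 → |·| = √(2²+40²) = √1604 ≈ 40.05, ∠ = arctan(40/2) ≈ 87.14°
pole (s+40): 40 + j40 → |·| = √(40²+40²) = √3200 ≈ 56.569, ∠ = arctan(40/40) ≈ 45.00°
|T| = 5 / 2265.6 ≈ 0.0022069
Gain = 20 log₁₀(0.0022069) ≈ -53.12 dB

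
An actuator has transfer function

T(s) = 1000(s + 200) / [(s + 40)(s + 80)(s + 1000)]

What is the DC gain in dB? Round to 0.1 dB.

-24.1 dB

T(0) = 1000·200 / (40·80·1000) = 0.0625
20 log₁₀(0.0625) ≈ -24.08 dB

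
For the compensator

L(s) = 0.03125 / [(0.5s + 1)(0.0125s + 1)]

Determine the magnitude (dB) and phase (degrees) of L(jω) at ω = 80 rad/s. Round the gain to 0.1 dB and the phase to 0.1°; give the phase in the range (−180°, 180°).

-65.2 dB, -133.6°

At ω = 80 rad/s:
pole (1 + j80·0.5) = 1 + j40 → |·| ≈ 40.012, ∠ ≈ 88.57°
pole (1 + j80·0.0125) = 1 + j1 → |·| ≈ 1.4142, ∠ ≈ 45.00°
|L| = 0.03125 · 1 / (40.012 · 1.4142) ≈ 0.00055227
Gain = 20 log₁₀(0.00055227) ≈ -65.16 dB
∠L = (0°) − (88.57° + 45.00°) = -133.57°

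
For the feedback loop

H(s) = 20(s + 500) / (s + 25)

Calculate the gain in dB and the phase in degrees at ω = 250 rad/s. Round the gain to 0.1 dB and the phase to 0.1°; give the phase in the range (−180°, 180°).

33.0 dB, -57.7°

At s = jω = j250:
zero (s+500): 500 + j250 → |·| = √(500²+250²) = √312500 ≈ 559.02, ∠ = arctan(250/500) ≈ 26.57°
pole (s+25): 25 + j250 → |·| = √(25²+250²) = √63125 ≈ 251.25, ∠ = arctan(250/25) ≈ 84.29°
|H| = 20 · 559.02 / 251.25 ≈ 44.499
Gain = 20 log₁₀(44.499) ≈ 32.97 dB
∠H = 26.57° − 84.29° = -57.72°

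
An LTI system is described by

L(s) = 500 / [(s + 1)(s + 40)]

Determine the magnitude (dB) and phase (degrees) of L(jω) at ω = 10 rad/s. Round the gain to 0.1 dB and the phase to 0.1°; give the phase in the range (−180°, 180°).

1.6 dB, -98.3°

At s = jω = j10:
pole (s+1): 1 + j10 → |·| = √(1²+10²) = √101 ≈ 10.05, ∠ = arctan(10/1) ≈ 84.29°
pole (s+40): 40 + j10 → |·| = √(40²+10²) = √1700 ≈ 41.231, ∠ = arctan(10/40) ≈ 14.04°
|L| = 500 / 414.37 ≈ 1.2067
Gain = 20 log₁₀(1.2067) ≈ 1.63 dB
∠L = 0.00° − 98.33° = -98.33°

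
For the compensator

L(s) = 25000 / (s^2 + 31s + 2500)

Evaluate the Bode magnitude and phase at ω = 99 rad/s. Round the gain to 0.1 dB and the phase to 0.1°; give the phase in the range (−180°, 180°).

At s = jω = j99:
quadratic: (j99)² + 31·j99 + 2500 = -7301 + j3069 → |·| ≈ 7919.8, ∠ ≈ 157.20°
|L| = 25000 / 7919.8 ≈ 3.1566
Gain = 20 log₁₀(3.1566) ≈ 9.98 dB
∠L = 0.00° − 157.20° = -157.20°

10.0 dB, -157.2°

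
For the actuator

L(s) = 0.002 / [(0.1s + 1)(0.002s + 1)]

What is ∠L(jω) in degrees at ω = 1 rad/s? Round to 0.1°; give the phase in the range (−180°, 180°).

At ω = 1 rad/s:
pole (1 + j1·0.1) = 1 + j0.1 → |·| ≈ 1.005, ∠ ≈ 5.71°
pole (1 + j1·0.002) = 1 + j0.002 → |·| ≈ 1, ∠ ≈ 0.11°
∠L = (0°) − (5.71° + 0.11°) = -5.82°

-5.8°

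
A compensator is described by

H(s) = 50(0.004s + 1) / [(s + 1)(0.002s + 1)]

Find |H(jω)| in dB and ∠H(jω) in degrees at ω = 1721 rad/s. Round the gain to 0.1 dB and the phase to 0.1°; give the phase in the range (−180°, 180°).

-25.0 dB, -82.0°

At ω = 1721 rad/s:
zero (1 + j1721·0.004) = 1 + j6.884 → |·| ≈ 6.9563, ∠ ≈ 81.73°
pole (1 + j1721·1) = 1 + j1721 → |·| ≈ 1721, ∠ ≈ 89.97°
pole (1 + j1721·0.002) = 1 + j3.442 → |·| ≈ 3.5843, ∠ ≈ 73.80°
|H| = 50 · 6.9563 / (1721 · 3.5843) ≈ 0.056385
Gain = 20 log₁₀(0.056385) ≈ -24.98 dB
∠H = (81.73°) − (89.97° + 73.80°) = -82.04°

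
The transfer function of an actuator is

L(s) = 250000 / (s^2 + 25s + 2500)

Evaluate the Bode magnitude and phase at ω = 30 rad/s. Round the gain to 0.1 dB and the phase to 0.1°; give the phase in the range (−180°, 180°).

At s = jω = j30:
quadratic: (j30)² + 25·j30 + 2500 = 1600 + j750 → |·| ≈ 1767.1, ∠ ≈ 25.11°
|L| = 250000 / 1767.1 ≈ 141.47
Gain = 20 log₁₀(141.47) ≈ 43.01 dB
∠L = 0.00° − 25.11° = -25.11°

43.0 dB, -25.1°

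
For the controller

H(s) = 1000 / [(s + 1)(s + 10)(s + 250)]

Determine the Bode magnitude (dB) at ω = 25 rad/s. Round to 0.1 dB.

At s = jω = j25:
pole (s+1): 1 + j25 → |·| = √(1²+25²) = √626 ≈ 25.02, ∠ = arctan(25/1) ≈ 87.71°
pole (s+10): 10 + j25 → |·| = √(10²+25²) = √725 ≈ 26.926, ∠ = arctan(25/10) ≈ 68.20°
pole (s+250): 250 + j25 → |·| = √(250²+25²) = √63125 ≈ 251.25, ∠ = arctan(25/250) ≈ 5.71°
|H| = 1000 / 1.6926e+05 ≈ 0.0059081
Gain = 20 log₁₀(0.0059081) ≈ -44.57 dB

-44.6 dB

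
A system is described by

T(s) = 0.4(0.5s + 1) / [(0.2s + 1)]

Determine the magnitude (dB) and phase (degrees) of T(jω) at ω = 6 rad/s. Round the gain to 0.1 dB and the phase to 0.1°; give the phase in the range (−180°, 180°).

-1.8 dB, 21.4°

At ω = 6 rad/s:
zero (1 + j6·0.5) = 1 + j3 → |·| ≈ 3.1623, ∠ ≈ 71.57°
pole (1 + j6·0.2) = 1 + j1.2 → |·| ≈ 1.562, ∠ ≈ 50.19°
|T| = 0.4 · 3.1623 / (1.562) ≈ 0.80981
Gain = 20 log₁₀(0.80981) ≈ -1.83 dB
∠T = (71.57°) − (50.19°) = 21.38°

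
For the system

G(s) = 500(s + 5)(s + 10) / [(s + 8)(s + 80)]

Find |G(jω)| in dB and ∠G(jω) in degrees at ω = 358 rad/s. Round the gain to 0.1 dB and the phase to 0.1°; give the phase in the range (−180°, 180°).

At s = jω = j358:
zero (s+5): 5 + j358 → |·| = √(5²+358²) = √128189 ≈ 358.03, ∠ = arctan(358/5) ≈ 89.20°
zero (s+10): 10 + j358 → |·| = √(10²+358²) = √128264 ≈ 358.14, ∠ = arctan(358/10) ≈ 88.40°
pole (s+8): 8 + j358 → |·| = √(8²+358²) = √128228 ≈ 358.09, ∠ = arctan(358/8) ≈ 88.72°
pole (s+80): 80 + j358 → |·| = √(80²+358²) = √134564 ≈ 366.83, ∠ = arctan(358/80) ≈ 77.40°
|G| = 500 · 1.2822e+05 / 1.3136e+05 ≈ 488.05
Gain = 20 log₁₀(488.05) ≈ 53.77 dB
∠G = 177.60° − 166.12° = 11.48°

53.8 dB, 11.5°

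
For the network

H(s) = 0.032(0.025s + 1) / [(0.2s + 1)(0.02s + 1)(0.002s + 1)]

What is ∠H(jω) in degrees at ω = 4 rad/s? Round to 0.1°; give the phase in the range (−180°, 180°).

At ω = 4 rad/s:
zero (1 + j4·0.025) = 1 + j0.1 → |·| ≈ 1.005, ∠ ≈ 5.71°
pole (1 + j4·0.2) = 1 + j0.8 → |·| ≈ 1.2806, ∠ ≈ 38.66°
pole (1 + j4·0.02) = 1 + j0.08 → |·| ≈ 1.0032, ∠ ≈ 4.57°
pole (1 + j4·0.002) = 1 + j0.008 → |·| ≈ 1, ∠ ≈ 0.46°
∠H = (5.71°) − (38.66° + 4.57° + 0.46°) = -37.98°

-38.0°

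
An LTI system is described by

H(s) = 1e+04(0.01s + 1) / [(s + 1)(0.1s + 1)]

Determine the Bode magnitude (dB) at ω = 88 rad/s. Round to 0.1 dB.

24.7 dB

At ω = 88 rad/s:
zero (1 + j88·0.01) = 1 + j0.88 → |·| ≈ 1.3321, ∠ ≈ 41.35°
pole (1 + j88·1) = 1 + j88 → |·| ≈ 88.006, ∠ ≈ 89.35°
pole (1 + j88·0.1) = 1 + j8.8 → |·| ≈ 8.8566, ∠ ≈ 83.52°
|H| = 1e+04 · 1.3321 / (88.006 · 8.8566) ≈ 17.091
Gain = 20 log₁₀(17.091) ≈ 24.66 dB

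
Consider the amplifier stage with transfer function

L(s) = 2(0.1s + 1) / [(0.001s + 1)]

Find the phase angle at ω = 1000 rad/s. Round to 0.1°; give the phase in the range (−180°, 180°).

At ω = 1000 rad/s:
zero (1 + j1000·0.1) = 1 + j100 → |·| ≈ 100, ∠ ≈ 89.43°
pole (1 + j1000·0.001) = 1 + j1 → |·| ≈ 1.4142, ∠ ≈ 45.00°
∠L = (89.43°) − (45.00°) = 44.43°

44.4°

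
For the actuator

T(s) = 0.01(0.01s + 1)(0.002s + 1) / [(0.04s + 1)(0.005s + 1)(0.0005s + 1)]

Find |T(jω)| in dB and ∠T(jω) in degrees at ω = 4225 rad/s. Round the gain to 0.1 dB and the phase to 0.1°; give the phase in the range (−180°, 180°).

-67.3 dB, -69.7°

At ω = 4225 rad/s:
zero (1 + j4225·0.01) = 1 + j42.25 → |·| ≈ 42.262, ∠ ≈ 88.64°
zero (1 + j4225·0.002) = 1 + j8.45 → |·| ≈ 8.509, ∠ ≈ 83.25°
pole (1 + j4225·0.04) = 1 + j169 → |·| ≈ 169, ∠ ≈ 89.66°
pole (1 + j4225·0.005) = 1 + j21.125 → |·| ≈ 21.149, ∠ ≈ 87.29°
pole (1 + j4225·0.0005) = 1 + j2.1125 → |·| ≈ 2.3372, ∠ ≈ 64.67°
|T| = 0.01 · 42.262 · 8.509 / (169 · 21.149 · 2.3372) ≈ 0.00043048
Gain = 20 log₁₀(0.00043048) ≈ -67.32 dB
∠T = (88.64° + 83.25°) − (89.66° + 87.29° + 64.67°) = -69.73°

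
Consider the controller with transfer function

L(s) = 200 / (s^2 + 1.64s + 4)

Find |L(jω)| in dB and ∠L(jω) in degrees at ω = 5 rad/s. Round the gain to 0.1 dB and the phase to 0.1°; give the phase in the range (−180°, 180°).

At s = jω = j5:
quadratic: (j5)² + 1.64·j5 + 4 = -21 + j8.2 → |·| ≈ 22.544, ∠ ≈ 158.67°
|L| = 200 / 22.544 ≈ 8.8715
Gain = 20 log₁₀(8.8715) ≈ 18.96 dB
∠L = 0.00° − 158.67° = -158.67°

19.0 dB, -158.7°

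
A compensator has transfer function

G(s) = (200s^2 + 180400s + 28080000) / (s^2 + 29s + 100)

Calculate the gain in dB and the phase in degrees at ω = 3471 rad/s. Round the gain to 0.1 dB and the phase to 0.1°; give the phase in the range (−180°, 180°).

46.2 dB, -14.3°

Substitute s = j3471:
Numerator: 200(j3471)^2 + 180400(j3471) + 28080000 = -2381488200 + j626168400
Denominator: (j3471)^2 + 29(j3471) + 100 = -12047741 + j100659
|N| = √(2381488200² + 626168400²) ≈ 2.4624e+09, ∠N ≈ 165.27°
|D| = √(12047741² + 100659²) ≈ 1.2048e+07, ∠D ≈ 179.52°
|G| = 2.4624e+09 / 1.2048e+07 ≈ 204.38
Gain = 20 log₁₀(204.38) ≈ 46.21 dB
∠G = 165.27° − 179.52° = -14.25°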